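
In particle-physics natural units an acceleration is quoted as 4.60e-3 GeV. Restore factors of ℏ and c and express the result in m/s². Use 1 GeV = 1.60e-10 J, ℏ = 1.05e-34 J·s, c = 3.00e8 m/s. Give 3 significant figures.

Acceleration is [L]/[T]² = c·[E]/ℏ.
1 GeV → c/ℏ × (1 GeV in J) = 4.57e32 m/s².
Result: 4.60e-3 × 4.57e32 = 2.10e30 m/s².

2.10e30 m/s²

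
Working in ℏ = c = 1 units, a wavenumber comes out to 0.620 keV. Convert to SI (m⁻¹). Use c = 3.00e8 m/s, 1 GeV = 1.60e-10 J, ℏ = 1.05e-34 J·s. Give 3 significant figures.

Inverse length is [E]/(ℏc).
1 GeV → 1/(ℏc) × (1 GeV in J) = 5.08e15 m⁻¹.
Convert the energy scale: 0.620 keV = 6.20e-7 GeV.
Result: 6.20e-7 × 5.08e15 = 3.15e9 m⁻¹.

3.15e9 m⁻¹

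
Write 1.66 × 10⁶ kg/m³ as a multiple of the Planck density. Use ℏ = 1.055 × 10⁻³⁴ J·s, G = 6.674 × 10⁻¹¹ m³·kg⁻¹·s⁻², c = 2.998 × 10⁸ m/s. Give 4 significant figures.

3.221 × 10⁻⁹¹

Planck density: ρ_P = c⁵/(ℏG²) = 5.154 × 10⁹⁶ kg/m³.
1.66 × 10⁶ / 5.154 × 10⁹⁶ = 3.221 × 10⁻⁹¹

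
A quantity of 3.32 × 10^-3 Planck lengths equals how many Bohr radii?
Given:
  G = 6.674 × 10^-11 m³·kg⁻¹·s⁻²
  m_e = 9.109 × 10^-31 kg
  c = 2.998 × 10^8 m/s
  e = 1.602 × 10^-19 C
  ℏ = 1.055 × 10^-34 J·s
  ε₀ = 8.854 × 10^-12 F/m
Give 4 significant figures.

1.013 × 10^-27

Planck length: ℓ_P = √(ℏG/c³) = 1.616 × 10^-35 m
Bohr radius: a₀ = 4πε₀ℏ²/(m_e e²) = 5.297 × 10^-11 m
3.32 × 10^-3 × 1.616 × 10^-35 / 5.297 × 10^-11 = 1.013 × 10^-27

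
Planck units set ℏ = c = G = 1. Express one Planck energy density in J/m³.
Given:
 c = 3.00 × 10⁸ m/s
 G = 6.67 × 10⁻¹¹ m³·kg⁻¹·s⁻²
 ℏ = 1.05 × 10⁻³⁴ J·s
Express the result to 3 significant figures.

The unique combination of the constants set to 1 with dimensions of energy density is u_P = c⁷/(ℏG²).
  = 2.19 × 10⁵⁹ / 4.67 × 10⁻⁵⁵
  = 4.68 × 10¹¹³ J/m³

4.68 × 10¹¹³ J/m³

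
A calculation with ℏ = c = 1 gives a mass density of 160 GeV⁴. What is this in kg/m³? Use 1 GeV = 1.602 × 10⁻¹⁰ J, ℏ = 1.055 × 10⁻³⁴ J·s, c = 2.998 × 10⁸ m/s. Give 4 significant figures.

3.706 × 10²² kg/m³

Mass density is [E]/(c²[L]³) = [E]⁴/(ℏ³c⁵).
1 GeV⁴ → 1/(ℏ³c⁵) × (1 GeV in J)⁴ = 2.316 × 10²⁰ kg/m³.
Result: 160 × 2.316 × 10²⁰ = 3.706 × 10²² kg/m³.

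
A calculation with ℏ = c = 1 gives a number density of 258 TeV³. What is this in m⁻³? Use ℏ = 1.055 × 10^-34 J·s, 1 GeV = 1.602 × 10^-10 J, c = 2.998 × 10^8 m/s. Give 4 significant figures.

Number density is [L]⁻³ = [E]³/(ℏc)³.
1 GeV³ → 1/(ℏc)³ × (1 GeV in J)³ = 1.299 × 10^47 m⁻³.
Convert the energy scale: 258 TeV³ = 2.58 × 10^11 GeV³.
Result: 2.58 × 10^11 × 1.299 × 10^47 = 3.352 × 10^58 m⁻³.

3.352 × 10^58 m⁻³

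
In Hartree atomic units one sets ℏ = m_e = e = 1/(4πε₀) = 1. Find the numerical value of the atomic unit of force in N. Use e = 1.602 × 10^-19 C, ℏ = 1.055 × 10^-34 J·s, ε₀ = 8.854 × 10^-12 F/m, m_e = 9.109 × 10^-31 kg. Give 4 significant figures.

F_au = E_h/a₀ = m_e²e⁶/((4πε₀)³ℏ⁴)
E_h = 4.354 × 10^-18 J
a₀ = 5.297 × 10^-11 m
E_h/a₀ = 8.220 × 10^-8 N

8.220 × 10^-8 N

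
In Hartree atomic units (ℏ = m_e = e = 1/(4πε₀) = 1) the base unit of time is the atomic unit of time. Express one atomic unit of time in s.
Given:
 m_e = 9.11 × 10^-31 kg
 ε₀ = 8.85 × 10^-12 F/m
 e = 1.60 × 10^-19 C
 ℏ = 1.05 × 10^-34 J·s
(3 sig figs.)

2.40 × 10^-17 s

τ_au = (4πε₀)²ℏ³/(m_e e⁴)
E_h = 4.38 × 10^-18 J
ℏ/E_h = 2.40 × 10^-17 s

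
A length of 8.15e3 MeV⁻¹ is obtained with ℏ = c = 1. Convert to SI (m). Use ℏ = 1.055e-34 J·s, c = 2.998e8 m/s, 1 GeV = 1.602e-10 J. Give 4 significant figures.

A length is [E]⁻¹ in ℏ=c=1; restore one factor of ℏc.
1 GeV⁻¹ → ℏc × (1 GeV in J)⁻¹ = 1.974e-16 m.
Convert the energy scale: 8.15e3 MeV⁻¹ = 8.15e6 GeV⁻¹.
Result: 8.15e6 × 1.974e-16 = 1.609e-9 m.

1.609e-9 m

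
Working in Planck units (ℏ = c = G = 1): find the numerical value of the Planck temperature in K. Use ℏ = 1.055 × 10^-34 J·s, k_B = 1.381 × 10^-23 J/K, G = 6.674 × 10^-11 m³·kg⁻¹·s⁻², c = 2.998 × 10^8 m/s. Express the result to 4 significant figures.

From ℏ = c = G = 1 the temperature scale is T_P = √(ℏc⁵/G) / k_B.
  = √(3.828 × 10^18) × 7.241 × 10^22
  = 1.417 × 10^32 K

1.417 × 10^32 K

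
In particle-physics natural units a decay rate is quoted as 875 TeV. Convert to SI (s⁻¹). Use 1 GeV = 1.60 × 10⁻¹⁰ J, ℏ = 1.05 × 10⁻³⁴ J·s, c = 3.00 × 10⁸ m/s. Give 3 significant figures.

A rate is [E]/ℏ; divide by ℏ.
1 GeV → 1/ℏ × (1 GeV in J) = 1.52 × 10²⁴ s⁻¹.
Convert the energy scale: 875 TeV = 8.75 × 10⁵ GeV.
Result: 8.75 × 10⁵ × 1.52 × 10²⁴ = 1.33 × 10³⁰ s⁻¹.

1.33 × 10³⁰ s⁻¹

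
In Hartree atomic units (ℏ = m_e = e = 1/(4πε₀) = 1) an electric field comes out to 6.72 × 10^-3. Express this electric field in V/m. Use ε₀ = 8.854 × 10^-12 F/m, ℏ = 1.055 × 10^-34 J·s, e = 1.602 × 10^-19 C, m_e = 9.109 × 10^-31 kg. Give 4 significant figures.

3.448 × 10^9 V/m

One atomic unit of electric field: E_au = E_h/(e a₀) = m_e²e⁵/((4πε₀)³ℏ⁴) = 5.131 × 10^11 V/m.
6.72 × 10^-3 × 5.131 × 10^11 V/m = 3.448 × 10^9 V/m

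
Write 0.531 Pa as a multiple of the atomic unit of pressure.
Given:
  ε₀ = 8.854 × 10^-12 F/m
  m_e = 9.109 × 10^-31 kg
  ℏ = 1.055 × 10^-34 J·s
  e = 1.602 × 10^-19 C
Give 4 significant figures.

1.813 × 10^-14

atomic unit of pressure: P_au = E_h/a₀³ = m_e⁴e¹⁰/((4πε₀)⁵ℏ⁸) = 2.929 × 10^13 Pa.
0.531 / 2.929 × 10^13 = 1.813 × 10^-14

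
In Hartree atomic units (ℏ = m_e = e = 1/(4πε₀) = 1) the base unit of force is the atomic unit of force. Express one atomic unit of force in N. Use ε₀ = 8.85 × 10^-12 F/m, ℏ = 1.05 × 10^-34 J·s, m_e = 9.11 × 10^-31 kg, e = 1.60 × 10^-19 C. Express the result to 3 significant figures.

F_au = E_h/a₀ = m_e²e⁶/((4πε₀)³ℏ⁴)
E_h = 4.38 × 10^-18 J
a₀ = 5.26 × 10^-11 m
E_h/a₀ = 8.33 × 10^-8 N

8.33 × 10^-8 N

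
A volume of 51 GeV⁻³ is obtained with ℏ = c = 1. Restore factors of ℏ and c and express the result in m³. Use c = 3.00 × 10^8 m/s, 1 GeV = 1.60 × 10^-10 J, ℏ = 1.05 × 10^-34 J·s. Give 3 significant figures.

Volume is [L]³ = [E]⁻³·(ℏc)³.
1 GeV⁻³ → (ℏc)³ × (1 GeV in J)⁻³ = 7.63 × 10^-48 m³.
Result: 51 × 7.63 × 10^-48 = 3.89 × 10^-46 m³.

3.89 × 10^-46 m³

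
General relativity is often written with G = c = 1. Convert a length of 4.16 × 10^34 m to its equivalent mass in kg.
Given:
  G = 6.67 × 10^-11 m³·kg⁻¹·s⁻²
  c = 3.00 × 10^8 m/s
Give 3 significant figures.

Length → mass via c²/G.
4.16 × 10^34 m × (c²/G) = 5.61 × 10^61 kg

5.61 × 10^61 kg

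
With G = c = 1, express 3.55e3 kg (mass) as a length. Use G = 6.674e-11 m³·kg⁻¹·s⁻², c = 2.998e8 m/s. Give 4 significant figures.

2.636e-24 m

In G = c = 1 units mass has dimensions of length; the conversion factor is G/c².
3.55e3 kg × (G/c²) = 2.636e-24 m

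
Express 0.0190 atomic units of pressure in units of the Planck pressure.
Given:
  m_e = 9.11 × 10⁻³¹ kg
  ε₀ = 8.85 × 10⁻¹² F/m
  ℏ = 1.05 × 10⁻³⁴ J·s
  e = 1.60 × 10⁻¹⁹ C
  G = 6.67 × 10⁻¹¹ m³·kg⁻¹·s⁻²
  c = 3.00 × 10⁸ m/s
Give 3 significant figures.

1.22 × 10⁻¹⁰²

atomic unit of pressure: P_au = E_h/a₀³ = m_e⁴e¹⁰/((4πε₀)⁵ℏ⁸) = 3.01 × 10¹³ Pa
Planck pressure: p_P = c⁷/(ℏG²) = 4.68 × 10¹¹³ Pa
0.0190 × 3.01 × 10¹³ / 4.68 × 10¹¹³ = 1.22 × 10⁻¹⁰²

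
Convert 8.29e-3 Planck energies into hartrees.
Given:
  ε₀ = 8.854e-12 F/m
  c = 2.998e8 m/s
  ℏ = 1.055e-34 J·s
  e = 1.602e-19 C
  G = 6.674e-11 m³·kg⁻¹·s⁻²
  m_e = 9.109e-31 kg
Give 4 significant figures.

Planck energy: E_P = √(ℏc⁵/G) = 1.957e9 J
hartree: E_h = m_e e⁴/(4πε₀ℏ)² = 4.354e-18 J
8.29e-3 × 1.957e9 / 4.354e-18 = 3.725e24

3.725e24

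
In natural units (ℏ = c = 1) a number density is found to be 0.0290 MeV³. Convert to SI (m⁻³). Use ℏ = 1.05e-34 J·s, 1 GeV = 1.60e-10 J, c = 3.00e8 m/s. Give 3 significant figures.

3.80e36 m⁻³

Number density is [L]⁻³ = [E]³/(ℏc)³.
1 GeV³ → 1/(ℏc)³ × (1 GeV in J)³ = 1.31e47 m⁻³.
Convert the energy scale: 0.0290 MeV³ = 2.90e-11 GeV³.
Result: 2.90e-11 × 1.31e47 = 3.80e36 m⁻³.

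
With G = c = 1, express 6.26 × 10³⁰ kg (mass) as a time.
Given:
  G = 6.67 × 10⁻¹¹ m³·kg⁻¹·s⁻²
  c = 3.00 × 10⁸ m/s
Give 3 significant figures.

1.55 × 10⁻⁵ s

Mass → time via G/c³.
6.26 × 10³⁰ kg × (G/c³) = 1.55 × 10⁻⁵ s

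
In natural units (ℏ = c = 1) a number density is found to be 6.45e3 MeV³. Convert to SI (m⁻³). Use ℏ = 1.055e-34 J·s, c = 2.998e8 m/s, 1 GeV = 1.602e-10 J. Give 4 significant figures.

Number density is [L]⁻³ = [E]³/(ℏc)³.
1 GeV³ → 1/(ℏc)³ × (1 GeV in J)³ = 1.299e47 m⁻³.
Convert the energy scale: 6.45e3 MeV³ = 6.45e-6 GeV³.
Result: 6.45e-6 × 1.299e47 = 8.381e41 m⁻³.

8.381e41 m⁻³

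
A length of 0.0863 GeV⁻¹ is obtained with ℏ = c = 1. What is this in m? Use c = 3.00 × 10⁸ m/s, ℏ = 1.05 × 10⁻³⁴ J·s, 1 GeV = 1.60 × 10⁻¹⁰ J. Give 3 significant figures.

1.70 × 10⁻¹⁷ m

A length is [E]⁻¹ in ℏ=c=1; restore one factor of ℏc.
1 GeV⁻¹ → ℏc × (1 GeV in J)⁻¹ = 1.97 × 10⁻¹⁶ m.
Result: 0.0863 × 1.97 × 10⁻¹⁶ = 1.70 × 10⁻¹⁷ m.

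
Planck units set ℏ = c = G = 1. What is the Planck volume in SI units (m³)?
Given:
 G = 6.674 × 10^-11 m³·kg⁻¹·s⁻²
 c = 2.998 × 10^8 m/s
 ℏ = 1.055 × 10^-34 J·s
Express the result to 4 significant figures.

From ℏ = c = G = 1 the volume scale is V_P = (ℏG/c³)^(3/2).
  = √(1.784 × 10^-209)
  = 4.224 × 10^-105 m³

4.224 × 10^-105 m³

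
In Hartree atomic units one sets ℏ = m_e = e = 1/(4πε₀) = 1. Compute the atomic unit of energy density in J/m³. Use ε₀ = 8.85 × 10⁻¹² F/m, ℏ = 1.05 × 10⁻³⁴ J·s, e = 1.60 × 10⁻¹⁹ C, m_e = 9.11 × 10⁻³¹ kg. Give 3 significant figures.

u_au = E_h/a₀³ = m_e⁴e¹⁰/((4πε₀)⁵ℏ⁸)
E_h = 4.38 × 10⁻¹⁸ J
a₀ = 5.26 × 10⁻¹¹ m
E_h/a₀³ = 3.01 × 10¹³ J/m³

3.01 × 10¹³ J/m³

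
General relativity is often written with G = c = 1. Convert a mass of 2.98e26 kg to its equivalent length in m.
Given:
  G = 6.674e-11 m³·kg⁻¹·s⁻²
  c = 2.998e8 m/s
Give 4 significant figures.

In G = c = 1 units mass has dimensions of length; the conversion factor is G/c².
2.98e26 kg × (G/c²) = 0.2213 m

0.2213 m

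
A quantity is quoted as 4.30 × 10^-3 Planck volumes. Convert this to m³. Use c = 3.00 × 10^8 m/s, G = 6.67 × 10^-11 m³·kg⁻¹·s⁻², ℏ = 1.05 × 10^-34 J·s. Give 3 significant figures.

1.80 × 10^-107 m³

One Planck volume: V_P = (ℏG/c³)^(3/2) = 4.18 × 10^-105 m³.
4.30 × 10^-3 × 4.18 × 10^-105 m³ = 1.80 × 10^-107 m³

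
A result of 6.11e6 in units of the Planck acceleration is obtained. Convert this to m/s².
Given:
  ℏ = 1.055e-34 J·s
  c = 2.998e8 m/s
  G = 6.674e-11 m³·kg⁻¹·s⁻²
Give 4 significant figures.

3.397e58 m/s²

One Planck acceleration: a_P = √(c⁷/(ℏG)) = 5.560e51 m/s².
6.11e6 × 5.560e51 m/s² = 3.397e58 m/s²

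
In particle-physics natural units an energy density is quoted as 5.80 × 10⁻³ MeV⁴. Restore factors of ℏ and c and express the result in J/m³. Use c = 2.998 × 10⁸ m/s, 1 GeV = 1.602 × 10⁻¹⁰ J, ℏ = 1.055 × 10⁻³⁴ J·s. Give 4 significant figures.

[E]/[L]³ = [E]⁴/(ℏc)³; restore (ℏc)⁻³.
1 GeV⁴ → 1/(ℏc)³ × (1 GeV in J)⁴ = 2.082 × 10³⁷ J/m³.
Convert the energy scale: 5.80 × 10⁻³ MeV⁴ = 5.80 × 10⁻¹⁵ GeV⁴.
Result: 5.80 × 10⁻¹⁵ × 2.082 × 10³⁷ = 1.207 × 10²³ J/m³.

1.207 × 10²³ J/m³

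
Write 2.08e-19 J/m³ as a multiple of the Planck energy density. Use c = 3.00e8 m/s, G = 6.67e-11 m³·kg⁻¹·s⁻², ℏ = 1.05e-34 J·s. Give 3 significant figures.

4.44e-133

Planck energy density: u_P = c⁷/(ℏG²) = 4.68e113 J/m³.
2.08e-19 / 4.68e113 = 4.44e-133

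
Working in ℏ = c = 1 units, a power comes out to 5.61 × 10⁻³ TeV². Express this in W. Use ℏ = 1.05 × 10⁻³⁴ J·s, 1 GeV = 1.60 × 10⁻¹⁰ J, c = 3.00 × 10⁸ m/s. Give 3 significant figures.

Power is [E]/[T] = [E]²/ℏ.
1 GeV² → 1/ℏ × (1 GeV in J)² = 2.44 × 10¹⁴ W.
Convert the energy scale: 5.61 × 10⁻³ TeV² = 5.61 × 10³ GeV².
Result: 5.61 × 10³ × 2.44 × 10¹⁴ = 1.37 × 10¹⁸ W.

1.37 × 10¹⁸ W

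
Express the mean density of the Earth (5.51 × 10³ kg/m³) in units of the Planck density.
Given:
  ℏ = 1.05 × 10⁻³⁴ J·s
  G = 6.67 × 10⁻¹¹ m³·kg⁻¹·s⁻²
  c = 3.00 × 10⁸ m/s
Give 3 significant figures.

1.06 × 10⁻⁹³

Planck density: ρ_P = c⁵/(ℏG²) = 5.20 × 10⁹⁶ kg/m³.
5.51 × 10³ / 5.20 × 10⁹⁶ = 1.06 × 10⁻⁹³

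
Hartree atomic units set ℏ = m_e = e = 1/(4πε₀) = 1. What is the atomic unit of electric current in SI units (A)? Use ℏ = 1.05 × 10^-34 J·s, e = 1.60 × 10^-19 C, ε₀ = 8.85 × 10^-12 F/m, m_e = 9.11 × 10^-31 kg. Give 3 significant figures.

6.67 × 10^-3 A

Dimensional analysis gives I_au = e E_h/ℏ = m_e e⁵/((4πε₀)²ℏ³).
E_h = 4.38 × 10^-18 J
e·E_h/ℏ = 6.67 × 10^-3 A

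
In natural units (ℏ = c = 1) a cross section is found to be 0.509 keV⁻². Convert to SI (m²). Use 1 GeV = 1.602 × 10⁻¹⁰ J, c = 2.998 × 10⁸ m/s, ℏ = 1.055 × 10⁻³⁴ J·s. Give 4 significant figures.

1.984 × 10⁻²⁰ m²

Area is [L]² = [E]⁻²·(ℏc)²; restore (ℏc)².
1 GeV⁻² → (ℏc)² × (1 GeV in J)⁻² = 3.898 × 10⁻³² m².
Convert the energy scale: 0.509 keV⁻² = 5.09 × 10¹¹ GeV⁻².
Result: 5.09 × 10¹¹ × 3.898 × 10⁻³² = 1.984 × 10⁻²⁰ m².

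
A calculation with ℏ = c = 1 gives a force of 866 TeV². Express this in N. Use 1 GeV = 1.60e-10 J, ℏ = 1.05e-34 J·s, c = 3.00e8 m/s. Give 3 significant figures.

Force is [E]/[L] = [E]²/(ℏc); restore (ℏc)⁻¹.
1 GeV² → 1/(ℏc) × (1 GeV in J)² = 8.13e5 N.
Convert the energy scale: 866 TeV² = 8.66e8 GeV².
Result: 8.66e8 × 8.13e5 = 7.04e14 N.

7.04e14 N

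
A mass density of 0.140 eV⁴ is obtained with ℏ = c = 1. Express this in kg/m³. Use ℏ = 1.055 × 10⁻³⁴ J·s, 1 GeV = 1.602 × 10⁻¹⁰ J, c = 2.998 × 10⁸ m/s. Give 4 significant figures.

Mass density is [E]/(c²[L]³) = [E]⁴/(ℏ³c⁵).
1 GeV⁴ → 1/(ℏ³c⁵) × (1 GeV in J)⁴ = 2.316 × 10²⁰ kg/m³.
Convert the energy scale: 0.140 eV⁴ = 1.40 × 10⁻³⁷ GeV⁴.
Result: 1.40 × 10⁻³⁷ × 2.316 × 10²⁰ = 3.242 × 10⁻¹⁷ kg/m³.

3.242 × 10⁻¹⁷ kg/m³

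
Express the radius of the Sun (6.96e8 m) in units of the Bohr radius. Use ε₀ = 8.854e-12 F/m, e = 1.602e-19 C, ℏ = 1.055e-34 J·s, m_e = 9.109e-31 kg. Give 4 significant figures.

1.314e19

Bohr radius: a₀ = 4πε₀ℏ²/(m_e e²) = 5.297e-11 m.
6.96e8 / 5.297e-11 = 1.314e19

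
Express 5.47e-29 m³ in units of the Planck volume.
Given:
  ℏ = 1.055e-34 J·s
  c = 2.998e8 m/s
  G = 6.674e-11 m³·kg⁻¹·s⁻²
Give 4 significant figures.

1.295e76

Planck volume: V_P = (ℏG/c³)^(3/2) = 4.224e-105 m³.
5.47e-29 / 4.224e-105 = 1.295e76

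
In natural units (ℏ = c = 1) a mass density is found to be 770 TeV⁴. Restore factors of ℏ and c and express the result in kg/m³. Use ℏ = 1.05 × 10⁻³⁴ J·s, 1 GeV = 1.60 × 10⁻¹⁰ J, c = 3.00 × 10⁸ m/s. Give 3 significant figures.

1.79 × 10³⁵ kg/m³

Mass density is [E]/(c²[L]³) = [E]⁴/(ℏ³c⁵).
1 GeV⁴ → 1/(ℏ³c⁵) × (1 GeV in J)⁴ = 2.33 × 10²⁰ kg/m³.
Convert the energy scale: 770 TeV⁴ = 7.70 × 10¹⁴ GeV⁴.
Result: 7.70 × 10¹⁴ × 2.33 × 10²⁰ = 1.79 × 10³⁵ kg/m³.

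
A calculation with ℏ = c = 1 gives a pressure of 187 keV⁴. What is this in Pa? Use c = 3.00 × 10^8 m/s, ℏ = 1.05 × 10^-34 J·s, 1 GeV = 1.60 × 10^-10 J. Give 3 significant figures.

3.92 × 10^15 Pa

Pressure is [E]/[L]³ = [E]⁴/(ℏc)³.
1 GeV⁴ → 1/(ℏc)³ × (1 GeV in J)⁴ = 2.10 × 10^37 Pa.
Convert the energy scale: 187 keV⁴ = 1.87 × 10^-22 GeV⁴.
Result: 1.87 × 10^-22 × 2.10 × 10^37 = 3.92 × 10^15 Pa.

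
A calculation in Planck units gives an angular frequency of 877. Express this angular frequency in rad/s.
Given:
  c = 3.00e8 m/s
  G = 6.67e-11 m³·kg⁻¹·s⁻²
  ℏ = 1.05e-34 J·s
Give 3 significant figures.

One Planck angular frequency: ω_P = √(c⁵/(ℏG)) = 1.86e43 rad/s.
877 × 1.86e43 rad/s = 1.63e46 rad/s

1.63e46 rad/s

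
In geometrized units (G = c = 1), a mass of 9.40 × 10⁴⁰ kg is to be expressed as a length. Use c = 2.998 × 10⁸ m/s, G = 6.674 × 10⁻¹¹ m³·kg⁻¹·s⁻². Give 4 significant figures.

6.980 × 10¹³ m

In G = c = 1 units mass has dimensions of length; the conversion factor is G/c².
9.40 × 10⁴⁰ kg × (G/c²) = 6.980 × 10¹³ m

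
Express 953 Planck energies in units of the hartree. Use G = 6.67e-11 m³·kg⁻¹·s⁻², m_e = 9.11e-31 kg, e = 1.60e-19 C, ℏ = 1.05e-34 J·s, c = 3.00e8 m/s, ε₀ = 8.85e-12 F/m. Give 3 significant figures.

Planck energy: E_P = √(ℏc⁵/G) = 1.96e9 J
hartree: E_h = m_e e⁴/(4πε₀ℏ)² = 4.38e-18 J
953 × 1.96e9 / 4.38e-18 = 4.26e29

4.26e29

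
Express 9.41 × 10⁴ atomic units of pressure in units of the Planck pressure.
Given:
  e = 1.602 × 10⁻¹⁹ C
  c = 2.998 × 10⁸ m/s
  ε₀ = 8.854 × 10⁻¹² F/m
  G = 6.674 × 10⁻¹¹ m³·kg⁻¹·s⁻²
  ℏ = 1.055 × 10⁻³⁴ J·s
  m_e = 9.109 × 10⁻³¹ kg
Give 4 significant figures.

atomic unit of pressure: P_au = E_h/a₀³ = m_e⁴e¹⁰/((4πε₀)⁵ℏ⁸) = 2.929 × 10¹³ Pa
Planck pressure: p_P = c⁷/(ℏG²) = 4.632 × 10¹¹³ Pa
9.41 × 10⁴ × 2.929 × 10¹³ / 4.632 × 10¹¹³ = 5.950 × 10⁻⁹⁶

5.950 × 10⁻⁹⁶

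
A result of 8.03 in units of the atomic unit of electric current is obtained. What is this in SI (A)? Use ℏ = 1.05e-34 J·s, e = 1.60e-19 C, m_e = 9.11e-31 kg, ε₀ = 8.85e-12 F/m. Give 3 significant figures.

One atomic unit of electric current: I_au = e E_h/ℏ = m_e e⁵/((4πε₀)²ℏ³) = 6.67e-3 A.
8.03 × 6.67e-3 A = 0.0536 A

0.0536 A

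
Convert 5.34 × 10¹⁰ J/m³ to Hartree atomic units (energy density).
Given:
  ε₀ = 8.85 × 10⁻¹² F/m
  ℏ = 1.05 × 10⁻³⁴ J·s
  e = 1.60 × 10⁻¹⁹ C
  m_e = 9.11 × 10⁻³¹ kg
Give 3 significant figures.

1.77 × 10⁻³

atomic unit of energy density: u_au = E_h/a₀³ = m_e⁴e¹⁰/((4πε₀)⁵ℏ⁸) = 3.01 × 10¹³ J/m³.
5.34 × 10¹⁰ / 3.01 × 10¹³ = 1.77 × 10⁻³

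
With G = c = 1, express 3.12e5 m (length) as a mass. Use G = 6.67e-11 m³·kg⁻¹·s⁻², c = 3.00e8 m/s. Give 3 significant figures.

4.21e32 kg

Length → mass via c²/G.
3.12e5 m × (c²/G) = 4.21e32 kg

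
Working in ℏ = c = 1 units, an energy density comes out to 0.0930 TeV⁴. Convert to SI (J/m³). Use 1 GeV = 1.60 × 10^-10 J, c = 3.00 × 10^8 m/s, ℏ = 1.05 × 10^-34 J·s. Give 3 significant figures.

[E]/[L]³ = [E]⁴/(ℏc)³; restore (ℏc)⁻³.
1 GeV⁴ → 1/(ℏc)³ × (1 GeV in J)⁴ = 2.10 × 10^37 J/m³.
Convert the energy scale: 0.0930 TeV⁴ = 9.30 × 10^10 GeV⁴.
Result: 9.30 × 10^10 × 2.10 × 10^37 = 1.95 × 10^48 J/m³.

1.95 × 10^48 J/m³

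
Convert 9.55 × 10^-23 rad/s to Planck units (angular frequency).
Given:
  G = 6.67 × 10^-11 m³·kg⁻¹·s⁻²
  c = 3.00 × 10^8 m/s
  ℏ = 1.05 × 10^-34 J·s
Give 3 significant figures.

Planck angular frequency: ω_P = √(c⁵/(ℏG)) = 1.86 × 10^43 rad/s.
9.55 × 10^-23 / 1.86 × 10^43 = 5.13 × 10^-66

5.13 × 10^-66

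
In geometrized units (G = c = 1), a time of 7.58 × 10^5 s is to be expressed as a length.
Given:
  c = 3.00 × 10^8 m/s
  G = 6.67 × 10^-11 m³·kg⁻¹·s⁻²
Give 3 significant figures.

2.27 × 10^14 m

Time → length via c.
7.58 × 10^5 s × (c) = 2.27 × 10^14 m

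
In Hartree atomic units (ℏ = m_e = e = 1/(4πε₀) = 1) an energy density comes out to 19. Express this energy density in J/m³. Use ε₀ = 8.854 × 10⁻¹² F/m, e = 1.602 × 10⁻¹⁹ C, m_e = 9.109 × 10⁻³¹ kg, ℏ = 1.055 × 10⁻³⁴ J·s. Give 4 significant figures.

One atomic unit of energy density: u_au = E_h/a₀³ = m_e⁴e¹⁰/((4πε₀)⁵ℏ⁸) = 2.929 × 10¹³ J/m³.
19 × 2.929 × 10¹³ J/m³ = 5.565 × 10¹⁴ J/m³

5.565 × 10¹⁴ J/m³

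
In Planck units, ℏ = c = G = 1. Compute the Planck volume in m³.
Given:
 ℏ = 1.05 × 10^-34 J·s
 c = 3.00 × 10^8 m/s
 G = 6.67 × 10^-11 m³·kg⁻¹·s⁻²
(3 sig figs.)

Dimensional analysis gives V_P = (ℏG/c³)^(3/2).
  = √(1.75 × 10^-209)
  = 4.18 × 10^-105 m³

4.18 × 10^-105 m³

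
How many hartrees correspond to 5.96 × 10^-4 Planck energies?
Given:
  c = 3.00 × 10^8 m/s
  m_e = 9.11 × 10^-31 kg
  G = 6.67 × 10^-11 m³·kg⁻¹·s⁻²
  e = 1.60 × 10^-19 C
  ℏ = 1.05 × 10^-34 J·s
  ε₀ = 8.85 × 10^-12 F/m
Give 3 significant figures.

2.66 × 10^23

Planck energy: E_P = √(ℏc⁵/G) = 1.96 × 10^9 J
hartree: E_h = m_e e⁴/(4πε₀ℏ)² = 4.38 × 10^-18 J
5.96 × 10^-4 × 1.96 × 10^9 / 4.38 × 10^-18 = 2.66 × 10^23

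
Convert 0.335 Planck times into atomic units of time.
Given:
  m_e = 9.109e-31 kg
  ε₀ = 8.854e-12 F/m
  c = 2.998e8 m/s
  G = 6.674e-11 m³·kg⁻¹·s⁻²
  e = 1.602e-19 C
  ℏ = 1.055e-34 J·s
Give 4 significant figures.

Planck time: t_P = √(ℏG/c⁵) = 5.392e-44 s
atomic unit of time: τ_au = (4πε₀)²ℏ³/(m_e e⁴) = 2.423e-17 s
0.335 × 5.392e-44 / 2.423e-17 = 7.455e-28

7.455e-28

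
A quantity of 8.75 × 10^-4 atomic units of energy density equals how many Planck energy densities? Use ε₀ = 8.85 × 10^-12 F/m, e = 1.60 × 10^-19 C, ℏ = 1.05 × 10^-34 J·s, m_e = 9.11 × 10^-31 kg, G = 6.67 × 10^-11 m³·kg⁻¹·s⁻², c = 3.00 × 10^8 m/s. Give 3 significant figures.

atomic unit of energy density: u_au = E_h/a₀³ = m_e⁴e¹⁰/((4πε₀)⁵ℏ⁸) = 3.01 × 10^13 J/m³
Planck energy density: u_P = c⁷/(ℏG²) = 4.68 × 10^113 J/m³
8.75 × 10^-4 × 3.01 × 10^13 / 4.68 × 10^113 = 5.63 × 10^-104

5.63 × 10^-104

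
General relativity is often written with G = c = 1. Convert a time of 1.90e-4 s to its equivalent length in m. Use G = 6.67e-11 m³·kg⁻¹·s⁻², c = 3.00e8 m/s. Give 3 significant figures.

Time → length via c.
1.90e-4 s × (c) = 5.70e4 m

5.70e4 m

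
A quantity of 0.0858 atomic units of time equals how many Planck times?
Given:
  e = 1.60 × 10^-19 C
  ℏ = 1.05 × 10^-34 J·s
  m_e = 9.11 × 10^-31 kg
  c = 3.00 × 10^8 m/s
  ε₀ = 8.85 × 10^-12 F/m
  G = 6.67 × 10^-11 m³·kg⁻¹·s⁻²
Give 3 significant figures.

3.83 × 10^25

atomic unit of time: τ_au = (4πε₀)²ℏ³/(m_e e⁴) = 2.40 × 10^-17 s
Planck time: t_P = √(ℏG/c⁵) = 5.37 × 10^-44 s
0.0858 × 2.40 × 10^-17 / 5.37 × 10^-44 = 3.83 × 10^25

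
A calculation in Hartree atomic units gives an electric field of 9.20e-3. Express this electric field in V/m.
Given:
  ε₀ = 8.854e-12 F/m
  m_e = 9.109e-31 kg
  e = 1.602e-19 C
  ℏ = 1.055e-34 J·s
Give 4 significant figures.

4.720e9 V/m

One atomic unit of electric field: E_au = E_h/(e a₀) = m_e²e⁵/((4πε₀)³ℏ⁴) = 5.131e11 V/m.
9.20e-3 × 5.131e11 V/m = 4.720e9 V/m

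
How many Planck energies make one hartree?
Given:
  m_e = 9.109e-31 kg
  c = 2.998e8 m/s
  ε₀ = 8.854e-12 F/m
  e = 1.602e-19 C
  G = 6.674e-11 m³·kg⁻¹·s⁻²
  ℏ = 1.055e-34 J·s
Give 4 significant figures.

hartree: E_h = m_e e⁴/(4πε₀ℏ)² = 4.354e-18 J
Planck energy: E_P = √(ℏc⁵/G) = 1.957e9 J
ratio = 4.354e-18 / 1.957e9 = 2.225e-27

2.225e-27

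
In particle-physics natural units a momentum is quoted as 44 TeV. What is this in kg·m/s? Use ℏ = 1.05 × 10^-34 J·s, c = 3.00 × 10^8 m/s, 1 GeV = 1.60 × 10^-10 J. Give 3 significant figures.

2.35 × 10^-14 kg·m/s

Momentum is [E]/c; divide by c.
1 GeV → 1/c × (1 GeV in J) = 5.33 × 10^-19 kg·m/s.
Convert the energy scale: 44 TeV = 4.40 × 10^4 GeV.
Result: 4.40 × 10^4 × 5.33 × 10^-19 = 2.35 × 10^-14 kg·m/s.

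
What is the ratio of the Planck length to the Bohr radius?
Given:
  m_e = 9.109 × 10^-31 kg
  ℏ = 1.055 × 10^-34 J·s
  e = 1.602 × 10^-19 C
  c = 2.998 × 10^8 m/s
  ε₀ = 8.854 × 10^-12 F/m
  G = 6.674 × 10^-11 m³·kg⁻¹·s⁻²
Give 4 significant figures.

Planck length: ℓ_P = √(ℏG/c³) = 1.616 × 10^-35 m
Bohr radius: a₀ = 4πε₀ℏ²/(m_e e²) = 5.297 × 10^-11 m
ratio = 1.616 × 10^-35 / 5.297 × 10^-11 = 3.051 × 10^-25

3.051 × 10^-25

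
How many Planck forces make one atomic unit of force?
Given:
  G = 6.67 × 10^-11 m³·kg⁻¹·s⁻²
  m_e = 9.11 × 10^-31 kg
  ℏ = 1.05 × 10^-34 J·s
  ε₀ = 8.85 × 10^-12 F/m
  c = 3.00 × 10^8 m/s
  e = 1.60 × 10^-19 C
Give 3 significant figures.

6.86 × 10^-52

atomic unit of force: F_au = E_h/a₀ = m_e²e⁶/((4πε₀)³ℏ⁴) = 8.33 × 10^-8 N
Planck force: F_P = c⁴/G = 1.21 × 10^44 N
ratio = 8.33 × 10^-8 / 1.21 × 10^44 = 6.86 × 10^-52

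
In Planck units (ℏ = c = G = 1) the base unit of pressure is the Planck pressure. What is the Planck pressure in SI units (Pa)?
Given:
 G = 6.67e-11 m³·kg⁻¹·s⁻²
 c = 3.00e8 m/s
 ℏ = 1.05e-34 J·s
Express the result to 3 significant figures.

p_P = c⁷/(ℏG²)
  = 2.19e59 / 4.67e-55
  = 4.68e113 Pa

4.68e113 Pa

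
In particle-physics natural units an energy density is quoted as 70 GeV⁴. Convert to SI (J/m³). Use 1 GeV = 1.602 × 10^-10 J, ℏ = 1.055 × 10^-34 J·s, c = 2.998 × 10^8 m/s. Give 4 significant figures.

[E]/[L]³ = [E]⁴/(ℏc)³; restore (ℏc)⁻³.
1 GeV⁴ → 1/(ℏc)³ × (1 GeV in J)⁴ = 2.082 × 10^37 J/m³.
Result: 70 × 2.082 × 10^37 = 1.457 × 10^39 J/m³.

1.457 × 10^39 J/m³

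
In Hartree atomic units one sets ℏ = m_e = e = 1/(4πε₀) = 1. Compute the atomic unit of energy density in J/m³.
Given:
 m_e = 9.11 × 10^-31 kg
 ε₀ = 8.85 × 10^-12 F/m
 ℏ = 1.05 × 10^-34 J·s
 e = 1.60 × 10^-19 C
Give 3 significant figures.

u_au = E_h/a₀³ = m_e⁴e¹⁰/((4πε₀)⁵ℏ⁸)
E_h = 4.38 × 10^-18 J
a₀ = 5.26 × 10^-11 m
E_h/a₀³ = 3.01 × 10^13 J/m³

3.01 × 10^13 J/m³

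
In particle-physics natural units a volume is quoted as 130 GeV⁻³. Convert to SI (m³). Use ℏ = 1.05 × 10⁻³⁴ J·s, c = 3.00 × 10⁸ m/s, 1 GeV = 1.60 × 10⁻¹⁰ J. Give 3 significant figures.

Volume is [L]³ = [E]⁻³·(ℏc)³.
1 GeV⁻³ → (ℏc)³ × (1 GeV in J)⁻³ = 7.63 × 10⁻⁴⁸ m³.
Result: 130 × 7.63 × 10⁻⁴⁸ = 9.92 × 10⁻⁴⁶ m³.

9.92 × 10⁻⁴⁶ m³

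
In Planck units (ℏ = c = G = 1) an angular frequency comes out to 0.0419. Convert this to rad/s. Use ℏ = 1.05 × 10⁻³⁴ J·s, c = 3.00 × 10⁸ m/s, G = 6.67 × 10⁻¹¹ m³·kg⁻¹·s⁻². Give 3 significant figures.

7.80 × 10⁴¹ rad/s

One Planck angular frequency: ω_P = √(c⁵/(ℏG)) = 1.86 × 10⁴³ rad/s.
0.0419 × 1.86 × 10⁴³ rad/s = 7.80 × 10⁴¹ rad/s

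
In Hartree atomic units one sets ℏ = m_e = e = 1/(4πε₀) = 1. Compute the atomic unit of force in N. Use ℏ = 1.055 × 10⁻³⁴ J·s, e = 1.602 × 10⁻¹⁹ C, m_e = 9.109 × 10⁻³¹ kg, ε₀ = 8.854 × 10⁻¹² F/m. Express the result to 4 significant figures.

8.220 × 10⁻⁸ N

F_au = E_h/a₀ = m_e²e⁶/((4πε₀)³ℏ⁴)
E_h = 4.354 × 10⁻¹⁸ J
a₀ = 5.297 × 10⁻¹¹ m
E_h/a₀ = 8.220 × 10⁻⁸ N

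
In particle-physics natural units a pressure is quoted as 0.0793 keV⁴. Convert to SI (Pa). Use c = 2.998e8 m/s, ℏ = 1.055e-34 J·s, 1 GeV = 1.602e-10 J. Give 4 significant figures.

Pressure is [E]/[L]³ = [E]⁴/(ℏc)³.
1 GeV⁴ → 1/(ℏc)³ × (1 GeV in J)⁴ = 2.082e37 Pa.
Convert the energy scale: 0.0793 keV⁴ = 7.93e-26 GeV⁴.
Result: 7.93e-26 × 2.082e37 = 1.651e12 Pa.

1.651e12 Pa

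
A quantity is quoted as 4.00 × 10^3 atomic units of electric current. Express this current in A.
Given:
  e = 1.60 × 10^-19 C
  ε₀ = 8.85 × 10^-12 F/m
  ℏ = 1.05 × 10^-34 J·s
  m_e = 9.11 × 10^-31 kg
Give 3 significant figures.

One atomic unit of electric current: I_au = e E_h/ℏ = m_e e⁵/((4πε₀)²ℏ³) = 6.67 × 10^-3 A.
4.00 × 10^3 × 6.67 × 10^-3 A = 26.7 A

26.7 A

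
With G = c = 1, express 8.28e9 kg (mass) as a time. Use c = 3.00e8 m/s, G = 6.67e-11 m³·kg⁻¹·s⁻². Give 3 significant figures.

Mass → time via G/c³.
8.28e9 kg × (G/c³) = 2.05e-26 s

2.05e-26 s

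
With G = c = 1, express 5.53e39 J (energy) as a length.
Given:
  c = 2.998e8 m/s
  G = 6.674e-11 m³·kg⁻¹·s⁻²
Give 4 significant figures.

Energy → length via G/c⁴.
5.53e39 J × (G/c⁴) = 4.569e-5 m

4.569e-5 m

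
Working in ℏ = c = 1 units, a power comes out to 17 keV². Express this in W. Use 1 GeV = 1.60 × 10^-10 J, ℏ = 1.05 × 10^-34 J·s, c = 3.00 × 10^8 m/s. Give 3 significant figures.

Power is [E]/[T] = [E]²/ℏ.
1 GeV² → 1/ℏ × (1 GeV in J)² = 2.44 × 10^14 W.
Convert the energy scale: 17 keV² = 1.70 × 10^-11 GeV².
Result: 1.70 × 10^-11 × 2.44 × 10^14 = 4.14 × 10^3 W.

4.14 × 10^3 W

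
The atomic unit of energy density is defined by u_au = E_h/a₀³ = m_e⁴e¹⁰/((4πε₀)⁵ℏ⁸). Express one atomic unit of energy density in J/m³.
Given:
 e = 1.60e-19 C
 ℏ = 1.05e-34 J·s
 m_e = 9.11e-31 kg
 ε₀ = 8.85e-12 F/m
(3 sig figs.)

u_au = E_h/a₀³ = m_e⁴e¹⁰/((4πε₀)⁵ℏ⁸)
E_h = 4.38e-18 J
a₀ = 5.26e-11 m
E_h/a₀³ = 3.01e13 J/m³

3.01e13 J/m³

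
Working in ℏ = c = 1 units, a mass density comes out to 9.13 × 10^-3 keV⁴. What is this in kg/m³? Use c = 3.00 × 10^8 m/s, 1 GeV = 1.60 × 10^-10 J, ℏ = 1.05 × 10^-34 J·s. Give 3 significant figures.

Mass density is [E]/(c²[L]³) = [E]⁴/(ℏ³c⁵).
1 GeV⁴ → 1/(ℏ³c⁵) × (1 GeV in J)⁴ = 2.33 × 10^20 kg/m³.
Convert the energy scale: 9.13 × 10^-3 keV⁴ = 9.13 × 10^-27 GeV⁴.
Result: 9.13 × 10^-27 × 2.33 × 10^20 = 2.13 × 10^-6 kg/m³.

2.13 × 10^-6 kg/m³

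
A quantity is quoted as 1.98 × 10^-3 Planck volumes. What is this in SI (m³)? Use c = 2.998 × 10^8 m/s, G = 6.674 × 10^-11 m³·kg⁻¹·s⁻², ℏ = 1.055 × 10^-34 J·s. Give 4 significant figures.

One Planck volume: V_P = (ℏG/c³)^(3/2) = 4.224 × 10^-105 m³.
1.98 × 10^-3 × 4.224 × 10^-105 m³ = 8.363 × 10^-108 m³

8.363 × 10^-108 m³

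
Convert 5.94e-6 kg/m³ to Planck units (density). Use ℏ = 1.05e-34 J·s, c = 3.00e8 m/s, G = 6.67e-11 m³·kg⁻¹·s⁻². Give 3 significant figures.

1.14e-102

Planck density: ρ_P = c⁵/(ℏG²) = 5.20e96 kg/m³.
5.94e-6 / 5.20e96 = 1.14e-102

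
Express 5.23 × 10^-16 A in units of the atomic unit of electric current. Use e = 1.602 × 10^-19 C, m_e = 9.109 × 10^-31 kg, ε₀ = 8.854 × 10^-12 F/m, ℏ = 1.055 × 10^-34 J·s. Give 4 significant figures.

7.910 × 10^-14

atomic unit of electric current: I_au = e E_h/ℏ = m_e e⁵/((4πε₀)²ℏ³) = 6.612 × 10^-3 A.
5.23 × 10^-16 / 6.612 × 10^-3 = 7.910 × 10^-14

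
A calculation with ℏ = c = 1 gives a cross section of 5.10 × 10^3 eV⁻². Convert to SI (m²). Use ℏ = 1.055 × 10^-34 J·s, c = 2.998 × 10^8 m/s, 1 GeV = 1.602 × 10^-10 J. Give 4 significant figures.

1.988 × 10^-10 m²

Area is [L]² = [E]⁻²·(ℏc)²; restore (ℏc)².
1 GeV⁻² → (ℏc)² × (1 GeV in J)⁻² = 3.898 × 10^-32 m².
Convert the energy scale: 5.10 × 10^3 eV⁻² = 5.10 × 10^21 GeV⁻².
Result: 5.10 × 10^21 × 3.898 × 10^-32 = 1.988 × 10^-10 m².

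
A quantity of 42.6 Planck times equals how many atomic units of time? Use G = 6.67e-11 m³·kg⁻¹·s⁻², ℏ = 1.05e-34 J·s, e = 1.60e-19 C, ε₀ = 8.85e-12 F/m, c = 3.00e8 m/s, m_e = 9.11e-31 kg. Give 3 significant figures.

9.54e-26

Planck time: t_P = √(ℏG/c⁵) = 5.37e-44 s
atomic unit of time: τ_au = (4πε₀)²ℏ³/(m_e e⁴) = 2.40e-17 s
42.6 × 5.37e-44 / 2.40e-17 = 9.54e-26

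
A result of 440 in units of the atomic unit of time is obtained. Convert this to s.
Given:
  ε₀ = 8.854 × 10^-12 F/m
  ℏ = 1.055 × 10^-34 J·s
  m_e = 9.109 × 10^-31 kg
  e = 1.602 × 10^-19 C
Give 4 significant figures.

1.066 × 10^-14 s

One atomic unit of time: τ_au = (4πε₀)²ℏ³/(m_e e⁴) = 2.423 × 10^-17 s.
440 × 2.423 × 10^-17 s = 1.066 × 10^-14 s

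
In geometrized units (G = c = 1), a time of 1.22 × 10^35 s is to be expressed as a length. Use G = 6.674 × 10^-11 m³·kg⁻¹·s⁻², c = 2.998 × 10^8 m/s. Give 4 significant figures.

3.658 × 10^43 m

Time → length via c.
1.22 × 10^35 s × (c) = 3.658 × 10^43 m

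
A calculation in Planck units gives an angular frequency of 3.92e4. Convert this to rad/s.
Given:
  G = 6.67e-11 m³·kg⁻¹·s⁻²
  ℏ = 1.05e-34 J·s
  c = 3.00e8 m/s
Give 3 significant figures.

One Planck angular frequency: ω_P = √(c⁵/(ℏG)) = 1.86e43 rad/s.
3.92e4 × 1.86e43 rad/s = 7.30e47 rad/s

7.30e47 rad/s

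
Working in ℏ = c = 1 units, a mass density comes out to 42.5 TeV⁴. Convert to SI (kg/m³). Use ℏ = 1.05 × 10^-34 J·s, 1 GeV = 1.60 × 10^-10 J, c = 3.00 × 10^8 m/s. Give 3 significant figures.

Mass density is [E]/(c²[L]³) = [E]⁴/(ℏ³c⁵).
1 GeV⁴ → 1/(ℏ³c⁵) × (1 GeV in J)⁴ = 2.33 × 10^20 kg/m³.
Convert the energy scale: 42.5 TeV⁴ = 4.25 × 10^13 GeV⁴.
Result: 4.25 × 10^13 × 2.33 × 10^20 = 9.90 × 10^33 kg/m³.

9.90 × 10^33 kg/m³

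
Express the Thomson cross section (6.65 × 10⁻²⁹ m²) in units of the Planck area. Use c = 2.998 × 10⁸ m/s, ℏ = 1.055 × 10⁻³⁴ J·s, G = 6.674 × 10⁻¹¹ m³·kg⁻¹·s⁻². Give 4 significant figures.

Planck area: A_P = ℏG/c³ = 2.613 × 10⁻⁷⁰ m².
6.65 × 10⁻²⁹ / 2.613 × 10⁻⁷⁰ = 2.545 × 10⁴¹

2.545 × 10⁴¹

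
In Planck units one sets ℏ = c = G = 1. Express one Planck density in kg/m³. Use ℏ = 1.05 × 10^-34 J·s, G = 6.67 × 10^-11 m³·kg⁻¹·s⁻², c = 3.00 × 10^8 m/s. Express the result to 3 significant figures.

5.20 × 10^96 kg/m³

ρ_P = c⁵/(ℏG²)
  = 2.43 × 10^42 / 4.67 × 10^-55
  = 5.20 × 10^96 kg/m³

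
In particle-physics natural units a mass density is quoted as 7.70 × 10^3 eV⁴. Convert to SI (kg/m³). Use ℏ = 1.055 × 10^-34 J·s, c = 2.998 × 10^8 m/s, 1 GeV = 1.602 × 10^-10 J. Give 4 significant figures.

Mass density is [E]/(c²[L]³) = [E]⁴/(ℏ³c⁵).
1 GeV⁴ → 1/(ℏ³c⁵) × (1 GeV in J)⁴ = 2.316 × 10^20 kg/m³.
Convert the energy scale: 7.70 × 10^3 eV⁴ = 7.70 × 10^-33 GeV⁴.
Result: 7.70 × 10^-33 × 2.316 × 10^20 = 1.783 × 10^-12 kg/m³.

1.783 × 10^-12 kg/m³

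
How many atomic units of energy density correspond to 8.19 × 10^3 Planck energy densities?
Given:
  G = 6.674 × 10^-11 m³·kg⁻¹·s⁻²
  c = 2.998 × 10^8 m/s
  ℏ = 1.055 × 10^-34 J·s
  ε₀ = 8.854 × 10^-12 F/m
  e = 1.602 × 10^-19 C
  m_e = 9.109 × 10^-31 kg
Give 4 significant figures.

Planck energy density: u_P = c⁷/(ℏG²) = 4.632 × 10^113 J/m³
atomic unit of energy density: u_au = E_h/a₀³ = m_e⁴e¹⁰/((4πε₀)⁵ℏ⁸) = 2.929 × 10^13 J/m³
8.19 × 10^3 × 4.632 × 10^113 / 2.929 × 10^13 = 1.295 × 10^104

1.295 × 10^104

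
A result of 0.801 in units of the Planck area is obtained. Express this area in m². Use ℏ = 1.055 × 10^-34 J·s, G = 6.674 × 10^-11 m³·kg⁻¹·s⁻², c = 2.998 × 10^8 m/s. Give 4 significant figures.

2.093 × 10^-70 m²

One Planck area: A_P = ℏG/c³ = 2.613 × 10^-70 m².
0.801 × 2.613 × 10^-70 m² = 2.093 × 10^-70 m²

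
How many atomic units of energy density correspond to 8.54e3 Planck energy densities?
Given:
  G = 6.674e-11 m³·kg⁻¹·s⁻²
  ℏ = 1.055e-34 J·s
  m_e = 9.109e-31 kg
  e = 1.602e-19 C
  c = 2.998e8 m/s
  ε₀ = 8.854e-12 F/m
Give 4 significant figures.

1.351e104

Planck energy density: u_P = c⁷/(ℏG²) = 4.632e113 J/m³
atomic unit of energy density: u_au = E_h/a₀³ = m_e⁴e¹⁰/((4πε₀)⁵ℏ⁸) = 2.929e13 J/m³
8.54e3 × 4.632e113 / 2.929e13 = 1.351e104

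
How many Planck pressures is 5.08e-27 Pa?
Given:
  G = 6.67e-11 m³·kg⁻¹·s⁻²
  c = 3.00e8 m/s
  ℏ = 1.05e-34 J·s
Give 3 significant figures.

1.09e-140

Planck pressure: p_P = c⁷/(ℏG²) = 4.68e113 Pa.
5.08e-27 / 4.68e113 = 1.09e-140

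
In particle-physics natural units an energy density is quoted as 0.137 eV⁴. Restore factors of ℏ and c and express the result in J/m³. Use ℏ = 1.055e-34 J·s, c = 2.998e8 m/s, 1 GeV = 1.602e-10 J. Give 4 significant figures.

2.852 J/m³

[E]/[L]³ = [E]⁴/(ℏc)³; restore (ℏc)⁻³.
1 GeV⁴ → 1/(ℏc)³ × (1 GeV in J)⁴ = 2.082e37 J/m³.
Convert the energy scale: 0.137 eV⁴ = 1.37e-37 GeV⁴.
Result: 1.37e-37 × 2.082e37 = 2.852 J/m³.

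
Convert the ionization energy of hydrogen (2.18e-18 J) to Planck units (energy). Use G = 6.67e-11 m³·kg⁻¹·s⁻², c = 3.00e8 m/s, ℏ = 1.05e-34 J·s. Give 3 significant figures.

1.11e-27

Planck energy: E_P = √(ℏc⁵/G) = 1.96e9 J.
2.18e-18 / 1.96e9 = 1.11e-27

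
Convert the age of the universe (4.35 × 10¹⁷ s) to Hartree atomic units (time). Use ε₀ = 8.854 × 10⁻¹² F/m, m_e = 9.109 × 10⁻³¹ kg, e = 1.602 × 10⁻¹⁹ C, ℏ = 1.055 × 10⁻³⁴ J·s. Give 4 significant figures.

1.795 × 10³⁴

atomic unit of time: τ_au = (4πε₀)²ℏ³/(m_e e⁴) = 2.423 × 10⁻¹⁷ s.
4.35 × 10¹⁷ / 2.423 × 10⁻¹⁷ = 1.795 × 10³⁴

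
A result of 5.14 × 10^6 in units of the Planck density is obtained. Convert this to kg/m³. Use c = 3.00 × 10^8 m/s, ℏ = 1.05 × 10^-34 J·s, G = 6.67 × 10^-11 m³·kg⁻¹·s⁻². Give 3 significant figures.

2.67 × 10^103 kg/m³

One Planck density: ρ_P = c⁵/(ℏG²) = 5.20 × 10^96 kg/m³.
5.14 × 10^6 × 5.20 × 10^96 kg/m³ = 2.67 × 10^103 kg/m³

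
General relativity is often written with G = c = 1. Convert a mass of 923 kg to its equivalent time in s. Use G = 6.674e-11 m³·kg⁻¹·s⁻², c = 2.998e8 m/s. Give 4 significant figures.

Mass → time via G/c³.
923 kg × (G/c³) = 2.286e-33 s

2.286e-33 s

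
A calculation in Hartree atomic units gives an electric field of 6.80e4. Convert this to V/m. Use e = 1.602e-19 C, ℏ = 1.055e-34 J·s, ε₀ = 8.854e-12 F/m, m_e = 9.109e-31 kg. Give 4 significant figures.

One atomic unit of electric field: E_au = E_h/(e a₀) = m_e²e⁵/((4πε₀)³ℏ⁴) = 5.131e11 V/m.
6.80e4 × 5.131e11 V/m = 3.489e16 V/m

3.489e16 V/m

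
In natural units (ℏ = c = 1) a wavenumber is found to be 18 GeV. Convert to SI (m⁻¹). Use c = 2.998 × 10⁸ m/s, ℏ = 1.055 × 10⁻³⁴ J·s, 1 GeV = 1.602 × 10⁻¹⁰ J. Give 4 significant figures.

9.117 × 10¹⁶ m⁻¹

Inverse length is [E]/(ℏc).
1 GeV → 1/(ℏc) × (1 GeV in J) = 5.065 × 10¹⁵ m⁻¹.
Result: 18 × 5.065 × 10¹⁵ = 9.117 × 10¹⁶ m⁻¹.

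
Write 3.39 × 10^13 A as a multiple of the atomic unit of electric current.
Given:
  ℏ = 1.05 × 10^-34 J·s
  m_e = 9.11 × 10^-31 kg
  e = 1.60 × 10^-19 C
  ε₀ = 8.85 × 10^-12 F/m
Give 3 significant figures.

5.08 × 10^15

atomic unit of electric current: I_au = e E_h/ℏ = m_e e⁵/((4πε₀)²ℏ³) = 6.67 × 10^-3 A.
3.39 × 10^13 / 6.67 × 10^-3 = 5.08 × 10^15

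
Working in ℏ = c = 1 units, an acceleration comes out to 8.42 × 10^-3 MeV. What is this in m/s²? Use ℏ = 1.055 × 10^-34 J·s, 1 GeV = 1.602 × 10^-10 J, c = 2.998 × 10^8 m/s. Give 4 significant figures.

3.833 × 10^27 m/s²

Acceleration is [L]/[T]² = c·[E]/ℏ.
1 GeV → c/ℏ × (1 GeV in J) = 4.552 × 10^32 m/s².
Convert the energy scale: 8.42 × 10^-3 MeV = 8.42 × 10^-6 GeV.
Result: 8.42 × 10^-6 × 4.552 × 10^32 = 3.833 × 10^27 m/s².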